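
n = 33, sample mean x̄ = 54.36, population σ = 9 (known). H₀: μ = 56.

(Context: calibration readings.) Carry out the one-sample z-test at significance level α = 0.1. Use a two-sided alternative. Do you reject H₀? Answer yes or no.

reject H₀: no

SE = σ/√n = 9/√33 = 1.5667
z = (x̄−μ₀)/SE = (54.36−56)/1.5667 = -1.0468
p-value (two-sided) = 0.29520
At α=0.1: p ≥ α → fail to reject H₀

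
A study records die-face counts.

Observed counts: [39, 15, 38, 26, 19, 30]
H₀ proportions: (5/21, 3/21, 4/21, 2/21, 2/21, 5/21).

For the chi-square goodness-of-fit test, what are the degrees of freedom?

degrees of freedom = 5

df = k − 1 = 6 − 1 = 5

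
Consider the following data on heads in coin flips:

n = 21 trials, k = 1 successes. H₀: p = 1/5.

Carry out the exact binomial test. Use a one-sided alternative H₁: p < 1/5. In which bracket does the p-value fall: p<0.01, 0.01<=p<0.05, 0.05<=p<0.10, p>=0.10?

p-value bracket: 0.05<=p<0.10

Exact binomial: n=21, k=1, p₀=1/5=0.2000
P(X≤1) from Σ C(n,i)·p₀^i·(1−p₀)^(n−i)
p-value (one-sided, H₁ less) = 0.05765
→ bracket: 0.05<=p<0.10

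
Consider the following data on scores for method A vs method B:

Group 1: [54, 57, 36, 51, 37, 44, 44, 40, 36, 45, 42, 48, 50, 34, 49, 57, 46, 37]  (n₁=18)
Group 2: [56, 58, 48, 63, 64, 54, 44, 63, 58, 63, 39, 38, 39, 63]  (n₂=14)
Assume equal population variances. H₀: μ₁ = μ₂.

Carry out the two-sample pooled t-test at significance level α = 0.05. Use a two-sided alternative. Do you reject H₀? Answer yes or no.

reject H₀: yes

x̄₁=44.833, s₁=7.286, n₁=18
x̄₂=53.571, s₂=9.998, n₂=14
s_p² = [17·7.286² + 13·9.998²]/30 = 73.3976
SE = √(s_p²·(1/18+1/14)) = 3.0529
t = (44.833−53.571)/3.0529 = -2.8622
df = 30
p-value (two-sided) = 0.00760
At α=0.05: p < α → reject H₀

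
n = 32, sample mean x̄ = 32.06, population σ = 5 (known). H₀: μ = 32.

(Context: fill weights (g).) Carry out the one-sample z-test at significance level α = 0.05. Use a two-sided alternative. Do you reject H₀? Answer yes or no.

reject H₀: no

SE = σ/√n = 5/√32 = 0.8839
z = (x̄−μ₀)/SE = (32.06−32)/0.8839 = 0.0679
p-value (two-sided) = 0.94588
At α=0.05: p ≥ α → fail to reject H₀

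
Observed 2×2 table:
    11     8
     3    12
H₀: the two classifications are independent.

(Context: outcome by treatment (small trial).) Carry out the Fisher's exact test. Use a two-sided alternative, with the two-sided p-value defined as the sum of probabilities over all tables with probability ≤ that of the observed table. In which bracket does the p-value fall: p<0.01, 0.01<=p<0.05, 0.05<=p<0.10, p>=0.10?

Margins: r₁=19, r₂=15, c₁=14, c₂=20, n=34
p_obs = C(19,11)·C(15,3)/C(34,14); sum pmf over tables with pmf ≤ p_obs
p-value (two-sided) = 0.03818
→ bracket: 0.01<=p<0.05

p-value bracket: 0.01<=p<0.05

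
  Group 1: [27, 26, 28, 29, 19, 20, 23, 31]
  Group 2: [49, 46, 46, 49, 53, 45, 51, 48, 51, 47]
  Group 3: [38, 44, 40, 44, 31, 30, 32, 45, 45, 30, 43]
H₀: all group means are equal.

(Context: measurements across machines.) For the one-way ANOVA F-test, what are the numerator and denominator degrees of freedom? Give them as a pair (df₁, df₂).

degrees of freedom = [2, 26]

k = 3 groups, N = 29 total
df = (k−1, N−k) = (3−1, 29−3) = (2, 26)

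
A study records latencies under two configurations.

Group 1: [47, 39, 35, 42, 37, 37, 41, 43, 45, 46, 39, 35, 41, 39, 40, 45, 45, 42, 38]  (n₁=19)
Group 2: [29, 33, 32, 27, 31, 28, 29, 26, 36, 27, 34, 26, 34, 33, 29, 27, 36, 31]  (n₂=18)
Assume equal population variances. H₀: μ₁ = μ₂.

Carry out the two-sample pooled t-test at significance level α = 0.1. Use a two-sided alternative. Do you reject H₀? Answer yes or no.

x̄₁=40.842, s₁=3.655, n₁=19
x̄₂=30.444, s₂=3.347, n₂=18
s_p² = [18·3.655² + 17·3.347²]/35 = 12.3135
SE = √(s_p²·(1/19+1/18)) = 1.1542
t = (40.842−30.444)/1.1542 = 9.0086
df = 35
p-value (two-sided) = 0.00000
At α=0.1: p < α → reject H₀

reject H₀: yes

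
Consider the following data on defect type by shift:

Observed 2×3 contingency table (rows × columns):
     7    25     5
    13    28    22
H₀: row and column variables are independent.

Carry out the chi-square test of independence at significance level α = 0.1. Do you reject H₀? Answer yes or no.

reject H₀: yes

Row totals [37, 63], col totals [20, 53, 27], n=100
χ² = (7−7.40)²/7.40 + (25−19.61)²/19.61 + (5−9.99)²/9.99 + (13−12.60)²/12.60 + (28−33.39)²/33.39 + (22−17.01)²/17.01 = 6.3423
df = 2
p-value (upper-tail) = 0.04196
At α=0.1: p < α → reject H₀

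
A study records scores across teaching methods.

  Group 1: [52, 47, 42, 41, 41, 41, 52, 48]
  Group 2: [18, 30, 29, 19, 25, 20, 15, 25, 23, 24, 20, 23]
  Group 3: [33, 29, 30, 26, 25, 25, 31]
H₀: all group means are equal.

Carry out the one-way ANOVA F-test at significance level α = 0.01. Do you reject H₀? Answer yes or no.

reject H₀: yes

Group means [45.50, 22.58, 28.43], grand mean 30.889
SSB = Σnᵢ(x̄ᵢ−x̄)² = 2578.036; SSW = ΣΣ(x−x̄ᵢ)² = 440.631
MSB = 2578.036/2 = 1289.0179; MSW = 440.631/24 = 18.3596
F = MSB/MSW = 70.2094
df = (2, 24)
p-value (upper-tail) = 0.00000
At α=0.01: p < α → reject H₀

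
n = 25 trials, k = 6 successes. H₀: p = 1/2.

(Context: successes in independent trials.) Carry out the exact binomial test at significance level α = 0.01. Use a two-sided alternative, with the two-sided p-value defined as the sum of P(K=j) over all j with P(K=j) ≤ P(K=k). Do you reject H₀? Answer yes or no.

Exact binomial: n=25, k=6, p₀=1/2=0.5000
P(X=j) = C(n,j)·p₀^j·(1−p₀)^(n−j); p = Σ P(X=j) over j with P(X=j) ≤ P(X=6)
p-value (two-sided) = 0.01463
At α=0.01: p ≥ α → fail to reject H₀

reject H₀: no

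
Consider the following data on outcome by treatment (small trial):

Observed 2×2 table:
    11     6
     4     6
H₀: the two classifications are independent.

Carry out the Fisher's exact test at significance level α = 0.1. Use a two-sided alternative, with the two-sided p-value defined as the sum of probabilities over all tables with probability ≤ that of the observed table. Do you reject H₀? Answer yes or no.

reject H₀: no

Margins: r₁=17, r₂=10, c₁=15, c₂=12, n=27
p_obs = C(17,11)·C(10,4)/C(27,15); sum pmf over tables with pmf ≤ p_obs
p-value (two-sided) = 0.25660
At α=0.1: p ≥ α → fail to reject H₀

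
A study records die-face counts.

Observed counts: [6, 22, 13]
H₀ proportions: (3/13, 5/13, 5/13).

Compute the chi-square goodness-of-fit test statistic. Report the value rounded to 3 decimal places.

test statistic = 4.215

n = 41; E_i = n·p_i = [9.46, 15.77, 15.77]
χ² = (6−9.46)²/9.46 + (22−15.77)²/15.77 + (13−15.77)²/15.77 = 4.2146
df = 2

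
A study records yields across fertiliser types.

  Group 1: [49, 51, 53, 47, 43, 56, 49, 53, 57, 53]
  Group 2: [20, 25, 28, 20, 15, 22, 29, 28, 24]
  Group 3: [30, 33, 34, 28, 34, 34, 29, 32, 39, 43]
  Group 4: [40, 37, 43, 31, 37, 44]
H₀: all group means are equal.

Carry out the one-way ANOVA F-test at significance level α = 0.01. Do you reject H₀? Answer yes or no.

reject H₀: yes

Group means [51.10, 23.44, 33.60, 38.67], grand mean 36.857
SSB = Σnᵢ(x̄ᵢ−x̄)² = 3773.430; SSW = ΣΣ(x−x̄ᵢ)² = 632.856
MSB = 3773.430/3 = 1257.8101; MSW = 632.856/31 = 20.4147
F = MSB/MSW = 61.6130
df = (3, 31)
p-value (upper-tail) = 0.00000
At α=0.01: p < α → reject H₀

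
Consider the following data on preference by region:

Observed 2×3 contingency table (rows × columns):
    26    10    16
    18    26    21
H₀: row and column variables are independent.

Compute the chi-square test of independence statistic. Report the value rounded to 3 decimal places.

Row totals [52, 65], col totals [44, 36, 37], n=117
χ² = (26−19.56)²/19.56 + (10−16.00)²/16.00 + (16−16.44)²/16.44 + (18−24.44)²/24.44 + (26−20.00)²/20.00 + (21−20.56)²/20.56 = 7.8943
df = 2

test statistic = 7.894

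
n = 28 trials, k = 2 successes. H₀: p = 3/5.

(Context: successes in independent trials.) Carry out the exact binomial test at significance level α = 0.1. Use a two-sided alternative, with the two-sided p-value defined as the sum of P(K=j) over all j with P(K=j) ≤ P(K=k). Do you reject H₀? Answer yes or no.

reject H₀: yes

Exact binomial: n=28, k=2, p₀=3/5=0.6000
P(X=j) = C(n,j)·p₀^j·(1−p₀)^(n−j); p = Σ P(X=j) over j with P(X=j) ≤ P(X=2)
p-value (two-sided) = 0.00000
At α=0.1: p < α → reject H₀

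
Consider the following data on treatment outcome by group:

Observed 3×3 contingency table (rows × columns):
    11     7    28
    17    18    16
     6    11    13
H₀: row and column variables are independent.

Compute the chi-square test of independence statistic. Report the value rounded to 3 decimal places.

test statistic = 10.582

Row totals [46, 51, 30], col totals [34, 36, 57], n=127
χ² = (11−12.31)²/12.31 + (7−13.04)²/13.04 + (28−20.65)²/20.65 + (17−13.65)²/13.65 + (18−14.46)²/14.46 + (16−22.89)²/22.89 + (6−8.03)²/8.03 + (11−8.50)²/8.50 + (13−13.46)²/13.46 = 10.5824
df = 4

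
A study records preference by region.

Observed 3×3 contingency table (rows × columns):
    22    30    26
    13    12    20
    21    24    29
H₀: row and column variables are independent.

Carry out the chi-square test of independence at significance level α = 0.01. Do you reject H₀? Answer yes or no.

Row totals [78, 45, 74], col totals [56, 66, 75], n=197
χ² = (22−22.17)²/22.17 + (30−26.13)²/26.13 + (26−29.70)²/29.70 + (13−12.79)²/12.79 + (12−15.08)²/15.08 + (20−17.13)²/17.13 + (21−21.04)²/21.04 + (24−24.79)²/24.79 + (29−28.17)²/28.17 = 2.1946
df = 4
p-value (upper-tail) = 0.70002
At α=0.01: p ≥ α → fail to reject H₀

reject H₀: no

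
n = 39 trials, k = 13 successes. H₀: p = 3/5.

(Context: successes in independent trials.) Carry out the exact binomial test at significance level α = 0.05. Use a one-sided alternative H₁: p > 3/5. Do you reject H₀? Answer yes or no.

Exact binomial: n=39, k=13, p₀=3/5=0.6000
P(X≥13) from Σ C(n,i)·p₀^i·(1−p₀)^(n−i)
p-value (one-sided, H₁ greater) = 0.99979
At α=0.05: p ≥ α → fail to reject H₀

reject H₀: no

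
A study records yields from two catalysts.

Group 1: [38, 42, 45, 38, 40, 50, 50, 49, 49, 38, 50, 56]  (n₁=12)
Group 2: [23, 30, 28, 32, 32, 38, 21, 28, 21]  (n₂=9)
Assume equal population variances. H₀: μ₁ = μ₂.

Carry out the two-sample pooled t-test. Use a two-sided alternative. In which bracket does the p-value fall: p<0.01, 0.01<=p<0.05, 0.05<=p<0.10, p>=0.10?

p-value bracket: p<0.01

x̄₁=45.417, s₁=6.082, n₁=12
x̄₂=28.111, s₂=5.689, n₂=9
s_p² = [11·6.082² + 8·5.689²]/19 = 35.0424
SE = √(s_p²·(1/12+1/9)) = 2.6103
t = (45.417−28.111)/2.6103 = 6.6297
df = 19
p-value (two-sided) = 0.00000
→ bracket: p<0.01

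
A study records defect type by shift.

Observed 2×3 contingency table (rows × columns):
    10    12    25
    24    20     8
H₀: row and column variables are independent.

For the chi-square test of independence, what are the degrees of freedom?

df = (r−1)(c−1) = (2−1)·(3−1) = 2

degrees of freedom = 2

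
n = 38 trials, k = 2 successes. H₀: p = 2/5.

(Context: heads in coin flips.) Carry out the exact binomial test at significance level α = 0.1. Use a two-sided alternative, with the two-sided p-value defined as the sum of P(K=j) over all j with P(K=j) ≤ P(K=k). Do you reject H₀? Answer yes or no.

reject H₀: yes

Exact binomial: n=38, k=2, p₀=2/5=0.4000
P(X=j) = C(n,j)·p₀^j·(1−p₀)^(n−j); p = Σ P(X=j) over j with P(X=j) ≤ P(X=2)
p-value (two-sided) = 0.00000
At α=0.1: p < α → reject H₀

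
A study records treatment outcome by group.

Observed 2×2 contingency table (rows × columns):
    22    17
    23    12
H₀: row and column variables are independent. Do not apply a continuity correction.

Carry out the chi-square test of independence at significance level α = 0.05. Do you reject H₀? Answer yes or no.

Row totals [39, 35], col totals [45, 29], n=74
χ² = (22−23.72)²/23.72 + (17−15.28)²/15.28 + (23−21.28)²/21.28 + (12−13.72)²/13.72 = 0.6700
df = 1
p-value (upper-tail) = 0.41304
At α=0.05: p ≥ α → fail to reject H₀

reject H₀: no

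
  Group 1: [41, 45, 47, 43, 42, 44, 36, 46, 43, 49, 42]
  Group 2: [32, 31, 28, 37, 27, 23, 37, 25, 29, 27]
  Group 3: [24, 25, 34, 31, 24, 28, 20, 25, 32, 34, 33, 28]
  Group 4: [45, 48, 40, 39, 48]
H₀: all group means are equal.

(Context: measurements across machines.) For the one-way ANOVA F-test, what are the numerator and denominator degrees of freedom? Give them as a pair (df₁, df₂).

degrees of freedom = [3, 34]

k = 4 groups, N = 38 total
df = (k−1, N−k) = (4−1, 38−4) = (3, 34)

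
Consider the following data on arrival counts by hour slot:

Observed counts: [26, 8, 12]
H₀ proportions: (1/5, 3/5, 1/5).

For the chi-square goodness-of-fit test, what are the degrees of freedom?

df = k − 1 = 3 − 1 = 2

degrees of freedom = 2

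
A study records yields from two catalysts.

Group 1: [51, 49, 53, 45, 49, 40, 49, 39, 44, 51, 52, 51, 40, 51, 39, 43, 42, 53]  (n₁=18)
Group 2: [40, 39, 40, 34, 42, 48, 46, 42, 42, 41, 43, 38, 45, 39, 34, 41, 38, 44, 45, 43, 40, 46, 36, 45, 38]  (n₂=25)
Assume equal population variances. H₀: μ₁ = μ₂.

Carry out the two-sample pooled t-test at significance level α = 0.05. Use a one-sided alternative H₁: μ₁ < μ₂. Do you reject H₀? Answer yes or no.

x̄₁=46.722, s₁=5.154, n₁=18
x̄₂=41.160, s₂=3.693, n₂=25
s_p² = [17·5.154² + 24·3.693²]/41 = 18.9993
SE = √(s_p²·(1/18+1/25)) = 1.3474
t = (46.722−41.160)/1.3474 = 4.1281
df = 41
p-value (one-sided, H₁ less) = 0.99991
At α=0.05: p ≥ α → fail to reject H₀

reject H₀: no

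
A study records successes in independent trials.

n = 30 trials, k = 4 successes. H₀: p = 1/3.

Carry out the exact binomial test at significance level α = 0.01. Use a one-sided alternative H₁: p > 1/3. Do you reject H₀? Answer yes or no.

reject H₀: no

Exact binomial: n=30, k=4, p₀=1/3=0.3333
P(X≥4) from Σ C(n,i)·p₀^i·(1−p₀)^(n−i)
p-value (one-sided, H₁ greater) = 0.99670
At α=0.01: p ≥ α → fail to reject H₀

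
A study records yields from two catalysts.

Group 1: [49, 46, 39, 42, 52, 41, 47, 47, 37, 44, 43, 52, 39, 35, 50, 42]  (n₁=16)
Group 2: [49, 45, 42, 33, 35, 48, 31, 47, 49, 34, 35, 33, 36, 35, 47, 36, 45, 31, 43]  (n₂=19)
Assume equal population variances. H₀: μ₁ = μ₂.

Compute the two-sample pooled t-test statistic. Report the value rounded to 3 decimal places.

test statistic = 2.142

x̄₁=44.062, s₁=5.221, n₁=16
x̄₂=39.684, s₂=6.617, n₂=19
s_p² = [15·5.221² + 18·6.617²]/33 = 36.2740
SE = √(s_p²·(1/16+1/19)) = 2.0436
t = (44.062−39.684)/2.0436 = 2.1424
df = 33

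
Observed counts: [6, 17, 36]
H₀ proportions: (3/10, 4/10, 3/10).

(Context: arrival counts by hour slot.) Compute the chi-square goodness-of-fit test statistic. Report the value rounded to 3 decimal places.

n = 59; E_i = n·p_i = [17.70, 23.60, 17.70]
χ² = (6−17.70)²/17.70 + (17−23.60)²/23.60 + (36−17.70)²/17.70 = 28.5000
df = 2

test statistic = 28.500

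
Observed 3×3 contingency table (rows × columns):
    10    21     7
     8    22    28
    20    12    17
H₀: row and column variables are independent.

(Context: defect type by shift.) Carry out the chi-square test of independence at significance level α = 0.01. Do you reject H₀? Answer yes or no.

reject H₀: yes

Row totals [38, 58, 49], col totals [38, 55, 52], n=145
χ² = (10−9.96)²/9.96 + (21−14.41)²/14.41 + (7−13.63)²/13.63 + (8−15.20)²/15.20 + (22−22.00)²/22.00 + (28−20.80)²/20.80 + (20−12.84)²/12.84 + (12−18.59)²/18.59 + (17−17.57)²/17.57 = 18.4789
df = 4
p-value (upper-tail) = 0.00099
At α=0.01: p < α → reject H₀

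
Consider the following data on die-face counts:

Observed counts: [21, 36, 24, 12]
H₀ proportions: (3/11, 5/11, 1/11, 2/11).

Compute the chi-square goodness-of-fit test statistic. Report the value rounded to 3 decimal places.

n = 93; E_i = n·p_i = [25.36, 42.27, 8.45, 16.91]
χ² = (21−25.36)²/25.36 + (36−42.27)²/42.27 + (24−8.45)²/8.45 + (12−16.91)²/16.91 = 31.6903
df = 3

test statistic = 31.690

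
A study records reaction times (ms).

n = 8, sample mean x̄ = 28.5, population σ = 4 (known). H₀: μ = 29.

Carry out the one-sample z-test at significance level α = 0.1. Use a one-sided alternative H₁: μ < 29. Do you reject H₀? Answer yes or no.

reject H₀: no

SE = σ/√n = 4/√8 = 1.4142
z = (x̄−μ₀)/SE = (28.5−29)/1.4142 = -0.3536
p-value (one-sided, H₁ less) = 0.36184
At α=0.1: p ≥ α → fail to reject H₀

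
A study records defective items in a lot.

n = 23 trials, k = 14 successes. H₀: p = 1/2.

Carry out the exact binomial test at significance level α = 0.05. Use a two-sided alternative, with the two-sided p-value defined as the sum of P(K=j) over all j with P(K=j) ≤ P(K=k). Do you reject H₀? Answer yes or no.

reject H₀: no

Exact binomial: n=23, k=14, p₀=1/2=0.5000
P(X=j) = C(n,j)·p₀^j·(1−p₀)^(n−j); p = Σ P(X=j) over j with P(X=j) ≤ P(X=14)
p-value (two-sided) = 0.40487
At α=0.05: p ≥ α → fail to reject H₀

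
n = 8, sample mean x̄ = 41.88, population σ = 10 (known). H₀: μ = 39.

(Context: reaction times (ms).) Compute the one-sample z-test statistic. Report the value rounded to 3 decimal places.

test statistic = 0.815

SE = σ/√n = 10/√8 = 3.5355
z = (x̄−μ₀)/SE = (41.88−39)/3.5355 = 0.8146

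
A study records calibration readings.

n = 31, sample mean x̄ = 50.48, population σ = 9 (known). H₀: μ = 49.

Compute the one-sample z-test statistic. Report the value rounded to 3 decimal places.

SE = σ/√n = 9/√31 = 1.6164
z = (x̄−μ₀)/SE = (50.48−49)/1.6164 = 0.9156

test statistic = 0.916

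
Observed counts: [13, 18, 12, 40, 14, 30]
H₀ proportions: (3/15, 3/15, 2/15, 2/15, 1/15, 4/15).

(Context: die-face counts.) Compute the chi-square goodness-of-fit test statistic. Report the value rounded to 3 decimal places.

test statistic = 45.126

n = 127; E_i = n·p_i = [25.40, 25.40, 16.93, 16.93, 8.47, 33.87]
χ² = (13−25.40)²/25.40 + (18−25.40)²/25.40 + (12−16.93)²/16.93 + (40−16.93)²/16.93 + (14−8.47)²/8.47 + (30−33.87)²/33.87 = 45.1260
df = 5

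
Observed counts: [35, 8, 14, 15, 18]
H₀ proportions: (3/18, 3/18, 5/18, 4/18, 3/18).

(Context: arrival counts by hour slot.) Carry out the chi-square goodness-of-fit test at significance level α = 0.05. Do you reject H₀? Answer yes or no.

n = 90; E_i = n·p_i = [15.00, 15.00, 25.00, 20.00, 15.00]
χ² = (35−15.00)²/15.00 + (8−15.00)²/15.00 + (14−25.00)²/25.00 + (15−20.00)²/20.00 + (18−15.00)²/15.00 = 36.6233
df = 4
p-value (upper-tail) = 0.00000
At α=0.05: p < α → reject H₀

reject H₀: yes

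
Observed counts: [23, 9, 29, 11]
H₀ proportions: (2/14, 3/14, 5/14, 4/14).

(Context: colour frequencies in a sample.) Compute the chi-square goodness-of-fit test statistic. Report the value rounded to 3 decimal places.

test statistic = 23.268

n = 72; E_i = n·p_i = [10.29, 15.43, 25.71, 20.57]
χ² = (23−10.29)²/10.29 + (9−15.43)²/15.43 + (29−25.71)²/25.71 + (11−20.57)²/20.57 = 23.2681
df = 3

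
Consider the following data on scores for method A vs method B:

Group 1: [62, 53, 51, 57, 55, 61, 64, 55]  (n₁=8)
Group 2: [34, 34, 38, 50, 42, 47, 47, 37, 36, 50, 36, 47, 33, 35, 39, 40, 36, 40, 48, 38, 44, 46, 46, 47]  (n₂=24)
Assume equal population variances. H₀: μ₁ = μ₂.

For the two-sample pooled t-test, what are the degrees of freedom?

df = n₁ + n₂ − 2 = 8 + 24 − 2 = 30

degrees of freedom = 30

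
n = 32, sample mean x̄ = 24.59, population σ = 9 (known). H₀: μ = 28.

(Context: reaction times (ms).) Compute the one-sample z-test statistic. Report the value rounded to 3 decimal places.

test statistic = -2.143

SE = σ/√n = 9/√32 = 1.5910
z = (x̄−μ₀)/SE = (24.59−28)/1.5910 = -2.1433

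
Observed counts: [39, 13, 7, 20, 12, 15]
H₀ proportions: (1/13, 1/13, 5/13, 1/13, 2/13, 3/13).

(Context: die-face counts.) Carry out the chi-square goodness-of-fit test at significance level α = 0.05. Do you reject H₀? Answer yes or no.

reject H₀: yes

n = 106; E_i = n·p_i = [8.15, 8.15, 40.77, 8.15, 16.31, 24.46]
χ² = (39−8.15)²/8.15 + (13−8.15)²/8.15 + (7−40.77)²/40.77 + (20−8.15)²/8.15 + (12−16.31)²/16.31 + (15−24.46)²/24.46 = 169.5509
df = 5
p-value (upper-tail) = 0.00000
At α=0.05: p < α → reject H₀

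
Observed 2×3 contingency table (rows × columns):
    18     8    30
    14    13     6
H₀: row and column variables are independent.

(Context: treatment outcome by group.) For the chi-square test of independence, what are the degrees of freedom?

degrees of freedom = 2

df = (r−1)(c−1) = (2−1)·(3−1) = 2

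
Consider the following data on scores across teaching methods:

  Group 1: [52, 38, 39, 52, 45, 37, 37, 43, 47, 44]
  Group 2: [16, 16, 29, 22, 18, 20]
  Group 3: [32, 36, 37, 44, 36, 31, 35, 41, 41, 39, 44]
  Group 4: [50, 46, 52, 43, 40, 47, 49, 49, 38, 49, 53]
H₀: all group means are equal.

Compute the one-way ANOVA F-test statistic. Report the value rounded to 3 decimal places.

Group means [43.40, 20.17, 37.82, 46.91], grand mean 39.132
SSB = Σnᵢ(x̄ᵢ−x̄)² = 3024.563; SSW = ΣΣ(x−x̄ᵢ)² = 837.779
MSB = 3024.563/3 = 1008.1878; MSW = 837.779/34 = 24.6406
F = MSB/MSW = 40.9158
df = (3, 34)

test statistic = 40.916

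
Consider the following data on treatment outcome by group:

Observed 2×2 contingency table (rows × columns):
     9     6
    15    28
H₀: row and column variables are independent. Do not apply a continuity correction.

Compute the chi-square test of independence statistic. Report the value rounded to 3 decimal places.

test statistic = 2.892

Row totals [15, 43], col totals [24, 34], n=58
χ² = (9−6.21)²/6.21 + (6−8.79)²/8.79 + (15−17.79)²/17.79 + (28−25.21)²/25.21 = 2.8921
df = 1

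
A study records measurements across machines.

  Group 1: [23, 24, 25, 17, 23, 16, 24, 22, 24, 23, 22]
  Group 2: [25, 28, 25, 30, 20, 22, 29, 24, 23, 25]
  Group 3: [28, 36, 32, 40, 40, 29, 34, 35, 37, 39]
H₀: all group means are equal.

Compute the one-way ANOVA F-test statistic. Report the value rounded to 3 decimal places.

test statistic = 38.712

Group means [22.09, 25.10, 35.00], grand mean 27.226
SSB = Σnᵢ(x̄ᵢ−x̄)² = 939.610; SSW = ΣΣ(x−x̄ᵢ)² = 339.809
MSB = 939.610/2 = 469.8051; MSW = 339.809/28 = 12.1360
F = MSB/MSW = 38.7116
df = (2, 28)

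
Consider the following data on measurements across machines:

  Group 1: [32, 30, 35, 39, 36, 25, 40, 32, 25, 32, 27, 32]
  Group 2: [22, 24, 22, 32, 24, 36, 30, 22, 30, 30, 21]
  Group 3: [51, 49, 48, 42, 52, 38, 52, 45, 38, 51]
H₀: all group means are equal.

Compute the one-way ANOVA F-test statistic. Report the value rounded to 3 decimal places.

Group means [32.08, 26.64, 46.60], grand mean 34.667
SSB = Σnᵢ(x̄ᵢ−x̄)² = 2213.471; SSW = ΣΣ(x−x̄ᵢ)² = 801.862
MSB = 2213.471/2 = 1106.7356; MSW = 801.862/30 = 26.7287
F = MSB/MSW = 41.4062
df = (2, 30)

test statistic = 41.406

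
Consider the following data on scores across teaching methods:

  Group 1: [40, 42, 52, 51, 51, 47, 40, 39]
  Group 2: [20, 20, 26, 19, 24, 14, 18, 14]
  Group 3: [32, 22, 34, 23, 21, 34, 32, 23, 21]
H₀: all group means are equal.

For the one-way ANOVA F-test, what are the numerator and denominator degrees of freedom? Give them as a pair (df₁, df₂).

k = 3 groups, N = 25 total
df = (k−1, N−k) = (3−1, 25−3) = (2, 22)

degrees of freedom = [2, 22]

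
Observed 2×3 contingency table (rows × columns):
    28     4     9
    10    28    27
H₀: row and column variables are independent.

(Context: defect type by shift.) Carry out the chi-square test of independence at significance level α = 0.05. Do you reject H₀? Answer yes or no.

reject H₀: yes

Row totals [41, 65], col totals [38, 32, 36], n=106
χ² = (28−14.70)²/14.70 + (4−12.38)²/12.38 + (9−13.92)²/13.92 + (10−23.30)²/23.30 + (28−19.62)²/19.62 + (27−22.08)²/22.08 = 31.7184
df = 2
p-value (upper-tail) = 0.00000
At α=0.05: p < α → reject H₀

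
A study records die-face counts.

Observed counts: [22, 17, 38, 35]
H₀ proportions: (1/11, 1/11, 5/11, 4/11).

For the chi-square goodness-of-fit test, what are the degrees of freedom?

df = k − 1 = 4 − 1 = 3

degrees of freedom = 3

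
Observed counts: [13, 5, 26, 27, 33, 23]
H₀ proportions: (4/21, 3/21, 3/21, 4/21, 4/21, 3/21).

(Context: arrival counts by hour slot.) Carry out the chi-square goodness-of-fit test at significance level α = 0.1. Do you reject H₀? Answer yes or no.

n = 127; E_i = n·p_i = [24.19, 18.14, 18.14, 24.19, 24.19, 18.14]
χ² = (13−24.19)²/24.19 + (5−18.14)²/18.14 + (26−18.14)²/18.14 + (27−24.19)²/24.19 + (33−24.19)²/24.19 + (23−18.14)²/18.14 = 22.9350
df = 5
p-value (upper-tail) = 0.00035
At α=0.1: p < α → reject H₀

reject H₀: yes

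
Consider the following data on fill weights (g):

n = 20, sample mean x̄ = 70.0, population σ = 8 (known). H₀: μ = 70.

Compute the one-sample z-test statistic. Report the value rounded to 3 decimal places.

test statistic = 0.000

SE = σ/√n = 8/√20 = 1.7889
z = (x̄−μ₀)/SE = (70.0−70)/1.7889 = 0.0000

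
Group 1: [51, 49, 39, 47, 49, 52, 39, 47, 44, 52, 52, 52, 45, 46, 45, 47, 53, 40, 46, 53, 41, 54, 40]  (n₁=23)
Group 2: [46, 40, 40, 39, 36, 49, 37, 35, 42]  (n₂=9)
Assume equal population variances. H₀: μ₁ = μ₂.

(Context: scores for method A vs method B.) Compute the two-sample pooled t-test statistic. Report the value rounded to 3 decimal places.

test statistic = 3.507

x̄₁=47.087, s₁=4.889, n₁=23
x̄₂=40.444, s₂=4.613, n₂=9
s_p² = [22·4.889² + 8·4.613²]/30 = 23.2016
SE = √(s_p²·(1/23+1/9)) = 1.8939
t = (47.087−40.444)/1.8939 = 3.5074
df = 30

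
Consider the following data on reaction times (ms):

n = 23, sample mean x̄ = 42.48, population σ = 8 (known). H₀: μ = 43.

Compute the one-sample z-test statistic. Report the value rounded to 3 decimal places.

test statistic = -0.312

SE = σ/√n = 8/√23 = 1.6681
z = (x̄−μ₀)/SE = (42.48−43)/1.6681 = -0.3117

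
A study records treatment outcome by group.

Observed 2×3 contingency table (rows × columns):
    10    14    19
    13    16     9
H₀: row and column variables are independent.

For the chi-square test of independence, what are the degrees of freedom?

df = (r−1)(c−1) = (2−1)·(3−1) = 2

degrees of freedom = 2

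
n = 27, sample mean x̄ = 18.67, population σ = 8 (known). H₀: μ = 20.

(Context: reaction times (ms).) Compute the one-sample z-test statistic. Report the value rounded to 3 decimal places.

test statistic = -0.864

SE = σ/√n = 8/√27 = 1.5396
z = (x̄−μ₀)/SE = (18.67−20)/1.5396 = -0.8639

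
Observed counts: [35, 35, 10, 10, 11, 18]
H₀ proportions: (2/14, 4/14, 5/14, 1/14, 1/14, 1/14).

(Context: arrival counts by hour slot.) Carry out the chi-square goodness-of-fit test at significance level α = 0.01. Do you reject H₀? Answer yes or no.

reject H₀: yes

n = 119; E_i = n·p_i = [17.00, 34.00, 42.50, 8.50, 8.50, 8.50]
χ² = (35−17.00)²/17.00 + (35−34.00)²/34.00 + (10−42.50)²/42.50 + (10−8.50)²/8.50 + (11−8.50)²/8.50 + (18−8.50)²/8.50 = 55.5588
df = 5
p-value (upper-tail) = 0.00000
At α=0.01: p < α → reject H₀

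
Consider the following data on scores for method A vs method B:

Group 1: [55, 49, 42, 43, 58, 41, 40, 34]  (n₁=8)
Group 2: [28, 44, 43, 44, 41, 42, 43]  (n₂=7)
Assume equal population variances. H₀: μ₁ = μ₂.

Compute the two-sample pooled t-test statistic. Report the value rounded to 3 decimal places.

x̄₁=45.250, s₁=8.102, n₁=8
x̄₂=40.714, s₂=5.707, n₂=7
s_p² = [7·8.102² + 6·5.707²]/13 = 50.3791
SE = √(s_p²·(1/8+1/7)) = 3.6735
t = (45.250−40.714)/3.6735 = 1.2347
df = 13

test statistic = 1.235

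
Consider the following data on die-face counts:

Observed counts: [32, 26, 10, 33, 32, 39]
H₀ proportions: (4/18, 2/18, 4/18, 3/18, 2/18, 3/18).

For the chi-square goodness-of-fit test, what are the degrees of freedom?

df = k − 1 = 6 − 1 = 5

degrees of freedom = 5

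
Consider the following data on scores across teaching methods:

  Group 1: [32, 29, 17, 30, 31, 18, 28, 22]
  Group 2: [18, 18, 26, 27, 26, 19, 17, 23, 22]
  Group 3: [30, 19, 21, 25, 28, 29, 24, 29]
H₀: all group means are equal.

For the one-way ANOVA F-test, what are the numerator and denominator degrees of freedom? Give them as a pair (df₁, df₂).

degrees of freedom = [2, 22]

k = 3 groups, N = 25 total
df = (k−1, N−k) = (3−1, 25−3) = (2, 22)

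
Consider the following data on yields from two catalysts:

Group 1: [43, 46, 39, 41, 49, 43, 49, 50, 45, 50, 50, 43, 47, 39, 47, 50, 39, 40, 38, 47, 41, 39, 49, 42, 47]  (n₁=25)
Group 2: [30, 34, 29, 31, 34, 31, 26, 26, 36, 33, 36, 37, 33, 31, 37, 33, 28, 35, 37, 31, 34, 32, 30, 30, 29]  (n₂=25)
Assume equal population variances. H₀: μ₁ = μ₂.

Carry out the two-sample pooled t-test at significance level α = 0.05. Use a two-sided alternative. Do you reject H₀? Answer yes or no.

x̄₁=44.520, s₁=4.234, n₁=25
x̄₂=32.120, s₂=3.244, n₂=25
s_p² = [24·4.234² + 24·3.244²]/48 = 14.2267
SE = √(s_p²·(1/25+1/25)) = 1.0668
t = (44.520−32.120)/1.0668 = 11.6232
df = 48
p-value (two-sided) = 0.00000
At α=0.05: p < α → reject H₀

reject H₀: yes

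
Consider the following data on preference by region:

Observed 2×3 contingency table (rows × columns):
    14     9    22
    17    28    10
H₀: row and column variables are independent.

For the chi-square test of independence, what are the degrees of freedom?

degrees of freedom = 2

df = (r−1)(c−1) = (2−1)·(3−1) = 2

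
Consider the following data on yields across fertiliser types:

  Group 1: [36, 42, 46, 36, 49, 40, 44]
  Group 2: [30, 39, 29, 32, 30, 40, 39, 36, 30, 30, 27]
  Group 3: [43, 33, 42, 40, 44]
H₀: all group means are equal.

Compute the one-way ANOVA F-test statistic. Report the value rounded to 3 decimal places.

test statistic = 9.195

Group means [41.86, 32.91, 40.40], grand mean 37.261
SSB = Σnᵢ(x̄ᵢ−x̄)² = 405.469; SSW = ΣΣ(x−x̄ᵢ)² = 440.966
MSB = 405.469/2 = 202.7343; MSW = 440.966/20 = 22.0483
F = MSB/MSW = 9.1950
df = (2, 20)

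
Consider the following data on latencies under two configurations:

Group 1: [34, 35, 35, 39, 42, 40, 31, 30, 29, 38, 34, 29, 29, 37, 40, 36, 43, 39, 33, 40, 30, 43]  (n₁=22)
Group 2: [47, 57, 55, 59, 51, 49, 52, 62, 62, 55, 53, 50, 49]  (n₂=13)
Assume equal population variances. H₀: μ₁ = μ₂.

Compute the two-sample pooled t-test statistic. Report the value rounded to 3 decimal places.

test statistic = -10.844

x̄₁=35.727, s₁=4.713, n₁=22
x̄₂=53.923, s₂=4.941, n₂=13
s_p² = [21·4.713² + 12·4.941²]/33 = 23.0087
SE = √(s_p²·(1/22+1/13)) = 1.6780
t = (35.727−53.923)/1.6780 = -10.8436
df = 33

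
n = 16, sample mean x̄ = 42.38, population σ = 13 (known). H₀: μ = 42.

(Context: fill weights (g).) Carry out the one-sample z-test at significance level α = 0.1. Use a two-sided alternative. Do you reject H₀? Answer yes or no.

reject H₀: no

SE = σ/√n = 13/√16 = 3.2500
z = (x̄−μ₀)/SE = (42.38−42)/3.2500 = 0.1169
p-value (two-sided) = 0.90692
At α=0.1: p ≥ α → fail to reject H₀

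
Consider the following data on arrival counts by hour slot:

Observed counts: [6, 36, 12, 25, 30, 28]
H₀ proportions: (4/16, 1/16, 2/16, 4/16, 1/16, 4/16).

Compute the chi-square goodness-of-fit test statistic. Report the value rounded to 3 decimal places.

n = 137; E_i = n·p_i = [34.25, 8.56, 17.12, 34.25, 8.56, 34.25]
χ² = (6−34.25)²/34.25 + (36−8.56)²/8.56 + (12−17.12)²/17.12 + (25−34.25)²/34.25 + (30−8.56)²/8.56 + (28−34.25)²/34.25 = 170.0657
df = 5

test statistic = 170.066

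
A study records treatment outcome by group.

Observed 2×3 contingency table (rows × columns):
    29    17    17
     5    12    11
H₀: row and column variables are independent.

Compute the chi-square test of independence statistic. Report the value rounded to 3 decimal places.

test statistic = 6.604

Row totals [63, 28], col totals [34, 29, 28], n=91
χ² = (29−23.54)²/23.54 + (17−20.08)²/20.08 + (17−19.38)²/19.38 + (5−10.46)²/10.46 + (12−8.92)²/8.92 + (11−8.62)²/8.62 = 6.6044
df = 2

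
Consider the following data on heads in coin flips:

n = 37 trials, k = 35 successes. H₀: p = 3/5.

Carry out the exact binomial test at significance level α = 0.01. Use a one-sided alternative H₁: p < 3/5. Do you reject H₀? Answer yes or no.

Exact binomial: n=37, k=35, p₀=3/5=0.6000
P(X≤35) from Σ C(n,i)·p₀^i·(1−p₀)^(n−i)
p-value (one-sided, H₁ less) = 1.00000
At α=0.01: p ≥ α → fail to reject H₀

reject H₀: no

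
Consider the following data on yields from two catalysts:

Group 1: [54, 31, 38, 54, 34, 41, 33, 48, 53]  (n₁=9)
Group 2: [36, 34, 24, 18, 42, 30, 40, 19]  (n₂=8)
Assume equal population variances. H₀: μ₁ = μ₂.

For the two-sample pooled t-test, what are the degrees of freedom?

degrees of freedom = 15

df = n₁ + n₂ − 2 = 9 + 8 − 2 = 15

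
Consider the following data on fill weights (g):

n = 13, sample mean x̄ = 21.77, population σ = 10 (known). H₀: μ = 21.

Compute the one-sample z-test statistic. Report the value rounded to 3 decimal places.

SE = σ/√n = 10/√13 = 2.7735
z = (x̄−μ₀)/SE = (21.77−21)/2.7735 = 0.2776

test statistic = 0.278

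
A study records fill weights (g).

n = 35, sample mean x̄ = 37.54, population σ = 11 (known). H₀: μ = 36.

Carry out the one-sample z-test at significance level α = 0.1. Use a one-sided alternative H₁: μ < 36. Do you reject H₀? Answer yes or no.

SE = σ/√n = 11/√35 = 1.8593
z = (x̄−μ₀)/SE = (37.54−36)/1.8593 = 0.8283
p-value (one-sided, H₁ less) = 0.79624
At α=0.1: p ≥ α → fail to reject H₀

reject H₀: no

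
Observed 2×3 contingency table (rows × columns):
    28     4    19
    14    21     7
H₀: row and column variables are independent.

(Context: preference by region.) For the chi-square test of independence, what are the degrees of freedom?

degrees of freedom = 2

df = (r−1)(c−1) = (2−1)·(3−1) = 2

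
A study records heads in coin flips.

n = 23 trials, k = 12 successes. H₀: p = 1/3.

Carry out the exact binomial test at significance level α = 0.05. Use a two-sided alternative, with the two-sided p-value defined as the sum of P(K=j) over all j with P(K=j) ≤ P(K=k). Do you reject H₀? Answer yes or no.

reject H₀: no

Exact binomial: n=23, k=12, p₀=1/3=0.3333
P(X=j) = C(n,j)·p₀^j·(1−p₀)^(n−j); p = Σ P(X=j) over j with P(X=j) ≤ P(X=12)
p-value (two-sided) = 0.07453
At α=0.05: p ≥ α → fail to reject H₀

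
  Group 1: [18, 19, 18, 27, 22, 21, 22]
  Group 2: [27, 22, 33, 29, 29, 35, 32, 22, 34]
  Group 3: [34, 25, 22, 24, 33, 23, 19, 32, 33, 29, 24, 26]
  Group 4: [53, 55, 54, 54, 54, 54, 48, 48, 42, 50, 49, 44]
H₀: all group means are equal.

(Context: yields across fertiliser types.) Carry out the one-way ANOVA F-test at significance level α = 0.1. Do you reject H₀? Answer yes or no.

reject H₀: yes

Group means [21.00, 29.22, 27.00, 50.42], grand mean 33.475
SSB = Σnᵢ(x̄ᵢ−x̄)² = 5199.503; SSW = ΣΣ(x−x̄ᵢ)² = 730.472
MSB = 5199.503/3 = 1733.1676; MSW = 730.472/36 = 20.2909
F = MSB/MSW = 85.4160
df = (3, 36)
p-value (upper-tail) = 0.00000
At α=0.1: p < α → reject H₀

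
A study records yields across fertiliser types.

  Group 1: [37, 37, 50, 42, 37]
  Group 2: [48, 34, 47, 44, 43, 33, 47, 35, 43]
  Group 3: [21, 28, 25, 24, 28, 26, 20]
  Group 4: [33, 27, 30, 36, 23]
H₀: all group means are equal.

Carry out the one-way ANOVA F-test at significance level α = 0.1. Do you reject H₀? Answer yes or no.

Group means [40.60, 41.56, 24.57, 29.80], grand mean 34.538
SSB = Σnᵢ(x̄ᵢ−x̄)² = 1434.525; SSW = ΣΣ(x−x̄ᵢ)² = 575.937
MSB = 1434.525/3 = 478.1750; MSW = 575.937/22 = 26.1789
F = MSB/MSW = 18.2656
df = (3, 22)
p-value (upper-tail) = 0.00000
At α=0.1: p < α → reject H₀

reject H₀: yes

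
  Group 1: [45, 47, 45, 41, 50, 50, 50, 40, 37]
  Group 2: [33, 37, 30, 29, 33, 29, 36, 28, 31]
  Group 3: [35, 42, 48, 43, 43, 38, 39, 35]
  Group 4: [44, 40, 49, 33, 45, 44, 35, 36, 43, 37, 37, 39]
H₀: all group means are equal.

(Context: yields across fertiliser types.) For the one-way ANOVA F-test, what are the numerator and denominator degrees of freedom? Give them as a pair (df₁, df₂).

k = 4 groups, N = 38 total
df = (k−1, N−k) = (4−1, 38−4) = (3, 34)

degrees of freedom = [3, 34]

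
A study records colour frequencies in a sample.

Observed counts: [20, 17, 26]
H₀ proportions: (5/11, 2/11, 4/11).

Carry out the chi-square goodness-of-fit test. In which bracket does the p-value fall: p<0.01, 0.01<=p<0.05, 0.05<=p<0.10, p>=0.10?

n = 63; E_i = n·p_i = [28.64, 11.45, 22.91]
χ² = (20−28.64)²/28.64 + (17−11.45)²/11.45 + (26−22.91)²/22.91 = 5.7063
df = 2
p-value (upper-tail) = 0.05766
→ bracket: 0.05<=p<0.10

p-value bracket: 0.05<=p<0.10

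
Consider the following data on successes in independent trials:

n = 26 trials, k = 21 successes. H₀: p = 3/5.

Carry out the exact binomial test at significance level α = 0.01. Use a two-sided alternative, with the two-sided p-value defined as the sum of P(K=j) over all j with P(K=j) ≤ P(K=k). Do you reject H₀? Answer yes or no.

reject H₀: no

Exact binomial: n=26, k=21, p₀=3/5=0.6000
P(X=j) = C(n,j)·p₀^j·(1−p₀)^(n−j); p = Σ P(X=j) over j with P(X=j) ≤ P(X=21)
p-value (two-sided) = 0.04306
At α=0.01: p ≥ α → fail to reject H₀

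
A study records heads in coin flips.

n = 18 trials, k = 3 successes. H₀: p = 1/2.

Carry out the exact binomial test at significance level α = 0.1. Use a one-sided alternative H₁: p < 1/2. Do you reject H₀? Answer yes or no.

reject H₀: yes

Exact binomial: n=18, k=3, p₀=1/2=0.5000
P(X≤3) from Σ C(n,i)·p₀^i·(1−p₀)^(n−i)
p-value (one-sided, H₁ less) = 0.00377
At α=0.1: p < α → reject H₀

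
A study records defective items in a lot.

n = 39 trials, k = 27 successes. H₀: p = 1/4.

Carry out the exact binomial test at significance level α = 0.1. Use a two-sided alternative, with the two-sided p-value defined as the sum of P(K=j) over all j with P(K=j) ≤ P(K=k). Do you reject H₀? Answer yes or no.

reject H₀: yes

Exact binomial: n=39, k=27, p₀=1/4=0.2500
P(X=j) = C(n,j)·p₀^j·(1−p₀)^(n−j); p = Σ P(X=j) over j with P(X=j) ≤ P(X=27)
p-value (two-sided) = 0.00000
At α=0.1: p < α → reject H₀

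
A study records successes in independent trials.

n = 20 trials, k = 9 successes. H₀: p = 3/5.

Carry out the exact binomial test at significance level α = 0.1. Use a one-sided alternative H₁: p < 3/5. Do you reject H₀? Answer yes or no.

Exact binomial: n=20, k=9, p₀=3/5=0.6000
P(X≤9) from Σ C(n,i)·p₀^i·(1−p₀)^(n−i)
p-value (one-sided, H₁ less) = 0.12752
At α=0.1: p ≥ α → fail to reject H₀

reject H₀: no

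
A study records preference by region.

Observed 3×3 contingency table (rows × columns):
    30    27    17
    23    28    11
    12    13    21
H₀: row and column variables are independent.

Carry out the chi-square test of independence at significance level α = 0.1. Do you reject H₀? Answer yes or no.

Row totals [74, 62, 46], col totals [65, 68, 49], n=182
χ² = (30−26.43)²/26.43 + (27−27.65)²/27.65 + (17−19.92)²/19.92 + (23−22.14)²/22.14 + (28−23.16)²/23.16 + (11−16.69)²/16.69 + (12−16.43)²/16.43 + (13−17.19)²/17.19 + (21−12.38)²/12.38 = 12.1173
df = 4
p-value (upper-tail) = 0.01650
At α=0.1: p < α → reject H₀

reject H₀: yes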